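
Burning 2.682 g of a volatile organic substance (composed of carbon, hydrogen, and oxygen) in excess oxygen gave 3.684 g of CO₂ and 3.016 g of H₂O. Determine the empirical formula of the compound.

mol C = 3.684 g CO₂ ÷ 44.009 g/mol = 0.083710 mol
mol H = 2 × 3.016 g H₂O ÷ 18.015 g/mol = 0.33483 mol
mass O = 2.682 − (1.0054 + 0.33751) = 1.3390 g → mol O = 1.3390 ÷ 15.999 = 0.083696 mol
Divide by the smallest (0.083696 mol): C 1.000, H 4.001, O 1.000

CH4O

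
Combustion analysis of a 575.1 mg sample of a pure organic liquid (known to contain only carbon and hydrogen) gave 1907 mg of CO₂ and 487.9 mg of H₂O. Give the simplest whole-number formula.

mol C = 1.907 g CO₂ ÷ 44.009 g/mol = 0.043332 mol
mol H = 2 × 0.4879 g H₂O ÷ 18.015 g/mol = 0.054166 mol
Divide by the smallest (0.043332 mol): C 1.000, H 1.250
Multiplying each by 4 gives whole numbers: C 4.00, H 5.00

C4H5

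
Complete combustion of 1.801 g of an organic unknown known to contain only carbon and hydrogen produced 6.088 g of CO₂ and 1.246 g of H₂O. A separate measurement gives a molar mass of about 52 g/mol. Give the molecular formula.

C4H4

mol C = 6.088 g CO₂ ÷ 44.009 g/mol = 0.13834 mol
mol H = 2 × 1.246 g H₂O ÷ 18.015 g/mol = 0.13833 mol
Divide by the smallest (0.13833 mol): C 1.000, H 1.000
Empirical formula: CH
Empirical-formula mass = 13.02 g/mol; 52 ÷ 13.02 ≈ 4, so the molecular formula is C4H4.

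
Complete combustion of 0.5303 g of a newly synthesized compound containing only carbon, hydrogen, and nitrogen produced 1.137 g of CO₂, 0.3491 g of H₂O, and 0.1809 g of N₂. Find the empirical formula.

mol C = 1.137 g CO₂ ÷ 44.009 g/mol = 0.025836 mol
mol H = 2 × 0.3491 g H₂O ÷ 18.015 g/mol = 0.038757 mol
mol N = 2 × 0.1809 g N₂ ÷ 28.014 g/mol = 0.012915 mol
Divide by the smallest (0.012915 mol): C 2.000, H 3.001, N 1.000

C2H3N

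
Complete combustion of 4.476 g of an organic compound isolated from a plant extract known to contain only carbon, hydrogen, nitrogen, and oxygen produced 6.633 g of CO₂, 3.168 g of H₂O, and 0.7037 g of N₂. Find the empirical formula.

mol C = 6.633 g CO₂ ÷ 44.009 g/mol = 0.15072 mol
mol H = 2 × 3.168 g H₂O ÷ 18.015 g/mol = 0.35171 mol
mol N = 2 × 0.7037 g N₂ ÷ 28.014 g/mol = 0.050239 mol
mass O = 4.476 − (1.8103 + 0.35452 + 0.70370) = 1.6075 g → mol O = 1.6075 ÷ 15.999 = 0.10047 mol
Divide by the smallest (0.050239 mol): C 3.000, H 7.001, N 1.000, O 2.000

C3H7NO2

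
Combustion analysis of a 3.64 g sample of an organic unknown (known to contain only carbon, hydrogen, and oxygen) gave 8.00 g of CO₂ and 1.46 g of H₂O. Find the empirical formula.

C9H8O4

mol C = 8.00 g CO₂ ÷ 44.009 g/mol = 0.1818 mol
mol H = 2 × 1.46 g H₂O ÷ 18.015 g/mol = 0.1621 mol
mass O = 3.64 − (2.183 + 0.1634) = 1.293 g → mol O = 1.293 ÷ 15.999 = 0.08083 mol
Divide by the smallest (0.08083 mol): C 2.249, H 2.005, O 1.000
Multiplying each by 4 gives whole numbers: C 9.00, H 8.02, O 4.00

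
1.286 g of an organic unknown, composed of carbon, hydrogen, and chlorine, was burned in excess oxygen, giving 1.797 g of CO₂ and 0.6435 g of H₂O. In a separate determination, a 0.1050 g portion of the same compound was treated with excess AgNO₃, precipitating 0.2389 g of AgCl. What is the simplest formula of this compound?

C4H7Cl2

mol C = 1.797 g CO₂ ÷ 44.009 g/mol = 0.040833 mol
mol H = 2 × 0.6435 g H₂O ÷ 18.015 g/mol = 0.071440 mol
From the AgCl data: mol Cl per gram of compound = (0.2389 ÷ 143.318) ÷ 0.1050 = 0.015875 mol/g, so in the 1.286 g combustion sample mol Cl = 0.020416 mol
Divide by the smallest (0.020416 mol): C 2.000, H 3.499, Cl 1.000
Multiplying each by 2 gives whole numbers: C 4.00, H 7.00, Cl 2.00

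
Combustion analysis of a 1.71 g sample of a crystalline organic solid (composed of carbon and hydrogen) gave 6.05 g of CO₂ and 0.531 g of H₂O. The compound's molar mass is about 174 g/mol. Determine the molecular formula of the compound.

mol C = 6.05 g CO₂ ÷ 44.009 g/mol = 0.1375 mol
mol H = 2 × 0.531 g H₂O ÷ 18.015 g/mol = 0.05895 mol
Divide by the smallest (0.05895 mol): C 2.332, H 1.000
Multiplying each by 3 gives whole numbers: C 7.00, H 3.00
Empirical formula: C7H3
Empirical-formula mass = 87.10 g/mol; 174 ÷ 87.10 ≈ 2, so the molecular formula is C14H6.

C14H6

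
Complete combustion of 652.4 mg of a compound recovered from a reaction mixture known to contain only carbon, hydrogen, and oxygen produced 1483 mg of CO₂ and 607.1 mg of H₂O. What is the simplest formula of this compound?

C3H6O

mol C = 1.483 g CO₂ ÷ 44.009 g/mol = 0.033698 mol
mol H = 2 × 0.6071 g H₂O ÷ 18.015 g/mol = 0.067399 mol
mass O = 0.6524 − (0.40474 + 0.067939) = 0.17972 g → mol O = 0.17972 ÷ 15.999 = 0.011233 mol
Divide by the smallest (0.011233 mol): C 3.000, H 6.000, O 1.000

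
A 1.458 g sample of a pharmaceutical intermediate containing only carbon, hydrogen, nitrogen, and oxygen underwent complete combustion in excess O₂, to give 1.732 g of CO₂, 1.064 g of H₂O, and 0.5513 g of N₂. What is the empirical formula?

mol C = 1.732 g CO₂ ÷ 44.009 g/mol = 0.039356 mol
mol H = 2 × 1.064 g H₂O ÷ 18.015 g/mol = 0.11812 mol
mol N = 2 × 0.5513 g N₂ ÷ 28.014 g/mol = 0.039359 mol
mass O = 1.458 − (0.47270 + 0.11907 + 0.55130) = 0.31493 g → mol O = 0.31493 ÷ 15.999 = 0.019684 mol
Divide by the smallest (0.019684 mol): C 1.999, H 6.001, N 1.999, O 1.000

C2H6N2O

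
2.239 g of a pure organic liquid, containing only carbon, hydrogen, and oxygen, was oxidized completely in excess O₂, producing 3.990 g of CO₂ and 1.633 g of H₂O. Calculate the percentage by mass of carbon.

mol C = 3.990 g CO₂ ÷ 44.009 g/mol = 0.090663 mol
mol H = 2 × 1.633 g H₂O ÷ 18.015 g/mol = 0.18129 mol
mass O = 2.239 − (1.0890 + 0.18274) = 0.96730 g → mol O = 0.96730 ÷ 15.999 = 0.060460 mol
mass % C = 1.0890 g ÷ 2.239 g × 100%

48.64%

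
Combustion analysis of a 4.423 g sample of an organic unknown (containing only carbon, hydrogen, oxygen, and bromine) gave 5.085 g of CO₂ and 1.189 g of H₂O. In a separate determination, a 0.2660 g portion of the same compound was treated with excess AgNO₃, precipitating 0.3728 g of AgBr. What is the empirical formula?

mol C = 5.085 g CO₂ ÷ 44.009 g/mol = 0.11554 mol
mol H = 2 × 1.189 g H₂O ÷ 18.015 g/mol = 0.13200 mol
From the AgBr data: mol Br per gram of compound = (0.3728 ÷ 187.772) ÷ 0.2660 = 0.0074639 mol/g, so in the 4.423 g combustion sample mol Br = 0.033013 mol
mass O = 4.423 − (1.3878 + 0.13306 + 2.6378) = 0.26429 g → mol O = 0.26429 ÷ 15.999 = 0.016519 mol
Divide by the smallest (0.016519 mol): C 6.994, H 7.991, Br 1.998, O 1.000

C7H8Br2O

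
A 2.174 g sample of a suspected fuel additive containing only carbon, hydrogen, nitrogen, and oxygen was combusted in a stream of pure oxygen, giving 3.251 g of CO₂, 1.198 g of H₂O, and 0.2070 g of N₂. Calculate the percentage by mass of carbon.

mol C = 3.251 g CO₂ ÷ 44.009 g/mol = 0.073871 mol
mol H = 2 × 1.198 g H₂O ÷ 18.015 g/mol = 0.13300 mol
mol N = 2 × 0.2070 g N₂ ÷ 28.014 g/mol = 0.014778 mol
mass O = 2.174 − (0.88727 + 0.13406 + 0.20700) = 0.94567 g → mol O = 0.94567 ÷ 15.999 = 0.059108 mol
mass % C = 0.88727 g ÷ 2.174 g × 100%

40.81%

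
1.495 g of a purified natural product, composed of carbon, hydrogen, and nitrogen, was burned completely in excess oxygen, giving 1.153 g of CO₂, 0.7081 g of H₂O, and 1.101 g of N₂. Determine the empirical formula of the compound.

mol C = 1.153 g CO₂ ÷ 44.009 g/mol = 0.026199 mol
mol H = 2 × 0.7081 g H₂O ÷ 18.015 g/mol = 0.078612 mol
mol N = 2 × 1.101 g N₂ ÷ 28.014 g/mol = 0.078604 mol
Divide by the smallest (0.026199 mol): C 1.000, H 3.001, N 3.000

CH3N3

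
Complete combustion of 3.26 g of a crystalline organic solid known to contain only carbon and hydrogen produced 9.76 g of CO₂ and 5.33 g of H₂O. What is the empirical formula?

mol C = 9.76 g CO₂ ÷ 44.009 g/mol = 0.2218 mol
mol H = 2 × 5.33 g H₂O ÷ 18.015 g/mol = 0.5917 mol
Divide by the smallest (0.2218 mol): C 1.000, H 2.668
Multiplying each by 3 gives whole numbers: C 3.00, H 8.00

C3H8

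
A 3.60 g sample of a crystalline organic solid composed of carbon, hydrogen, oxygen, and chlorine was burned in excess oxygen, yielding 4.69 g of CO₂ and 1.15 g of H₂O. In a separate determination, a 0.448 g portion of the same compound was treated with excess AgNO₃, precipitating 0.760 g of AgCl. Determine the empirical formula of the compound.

C5H6Cl2O2

mol C = 4.69 g CO₂ ÷ 44.009 g/mol = 0.1066 mol
mol H = 2 × 1.15 g H₂O ÷ 18.015 g/mol = 0.1277 mol
From the AgCl data: mol Cl per gram of compound = (0.760 ÷ 143.318) ÷ 0.448 = 0.01184 mol/g, so in the 3.60 g combustion sample mol Cl = 0.04261 mol
mass O = 3.60 − (1.280 + 0.1287 + 1.511) = 0.6807 g → mol O = 0.6807 ÷ 15.999 = 0.04255 mol
Divide by the smallest (0.04255 mol): C 2.505, H 3.001, Cl 1.002, O 1.000
Multiplying each by 2 gives whole numbers: C 5.01, H 6.00, Cl 2.00, O 2.00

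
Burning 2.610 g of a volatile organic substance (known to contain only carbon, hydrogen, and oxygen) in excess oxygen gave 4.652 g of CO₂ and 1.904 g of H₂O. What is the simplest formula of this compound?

C3H6O2

mol C = 4.652 g CO₂ ÷ 44.009 g/mol = 0.10571 mol
mol H = 2 × 1.904 g H₂O ÷ 18.015 g/mol = 0.21138 mol
mass O = 2.610 − (1.2696 + 0.21307) = 1.1273 g → mol O = 1.1273 ÷ 15.999 = 0.070461 mol
Divide by the smallest (0.070461 mol): C 1.500, H 3.000, O 1.000
Multiplying each by 2 gives whole numbers: C 3.00, H 6.00, O 2.00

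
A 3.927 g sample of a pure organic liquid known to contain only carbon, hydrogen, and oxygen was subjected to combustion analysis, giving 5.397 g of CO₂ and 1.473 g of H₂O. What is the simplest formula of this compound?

mol C = 5.397 g CO₂ ÷ 44.009 g/mol = 0.12263 mol
mol H = 2 × 1.473 g H₂O ÷ 18.015 g/mol = 0.16353 mol
mass O = 3.927 − (1.4730 + 0.16484) = 2.2892 g → mol O = 2.2892 ÷ 15.999 = 0.14308 mol
Divide by the smallest (0.12263 mol): C 1.000, H 1.333, O 1.167
Multiplying each by 6 gives whole numbers: C 6.00, H 8.00, O 7.00

C6H8O7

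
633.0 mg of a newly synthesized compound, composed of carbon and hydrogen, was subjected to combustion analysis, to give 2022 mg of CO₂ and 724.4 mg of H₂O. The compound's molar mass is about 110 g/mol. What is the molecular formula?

C8H14

mol C = 2.022 g CO₂ ÷ 44.009 g/mol = 0.045945 mol
mol H = 2 × 0.7244 g H₂O ÷ 18.015 g/mol = 0.080422 mol
Divide by the smallest (0.045945 mol): C 1.000, H 1.750
Multiplying each by 4 gives whole numbers: C 4.00, H 7.00
Empirical formula: C4H7
Empirical-formula mass = 55.10 g/mol; 110 ÷ 55.10 ≈ 2, so the molecular formula is C8H14.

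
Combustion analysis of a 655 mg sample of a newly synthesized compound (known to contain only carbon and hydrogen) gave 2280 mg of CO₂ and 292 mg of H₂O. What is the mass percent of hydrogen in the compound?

5.0%

mol C = 2.28 g CO₂ ÷ 44.009 g/mol = 0.05181 mol
mol H = 2 × 0.292 g H₂O ÷ 18.015 g/mol = 0.03242 mol
mass % H = 0.03268 g ÷ 0.655 g × 100%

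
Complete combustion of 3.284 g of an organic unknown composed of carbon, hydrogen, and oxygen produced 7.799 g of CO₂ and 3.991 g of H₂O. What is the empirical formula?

C4H10O

mol C = 7.799 g CO₂ ÷ 44.009 g/mol = 0.17721 mol
mol H = 2 × 3.991 g H₂O ÷ 18.015 g/mol = 0.44308 mol
mass O = 3.284 − (2.1285 + 0.44662) = 0.70887 g → mol O = 0.70887 ÷ 15.999 = 0.044307 mol
Divide by the smallest (0.044307 mol): C 4.000, H 10.000, O 1.000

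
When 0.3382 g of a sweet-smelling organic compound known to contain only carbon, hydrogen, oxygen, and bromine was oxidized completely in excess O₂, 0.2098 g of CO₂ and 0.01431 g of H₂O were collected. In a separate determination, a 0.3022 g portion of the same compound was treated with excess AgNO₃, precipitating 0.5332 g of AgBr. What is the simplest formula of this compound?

mol C = 0.2098 g CO₂ ÷ 44.009 g/mol = 0.0047672 mol
mol H = 2 × 0.01431 g H₂O ÷ 18.015 g/mol = 0.0015887 mol
From the AgBr data: mol Br per gram of compound = (0.5332 ÷ 187.772) ÷ 0.3022 = 0.0093965 mol/g, so in the 0.3382 g combustion sample mol Br = 0.0031779 mol
mass O = 0.3382 − (0.057259 + 0.0016014 + 0.25393) = 0.025414 g → mol O = 0.025414 ÷ 15.999 = 0.0015885 mol
Divide by the smallest (0.0015885 mol): C 3.001, H 1.000, Br 2.001, O 1.000

C3HBr2O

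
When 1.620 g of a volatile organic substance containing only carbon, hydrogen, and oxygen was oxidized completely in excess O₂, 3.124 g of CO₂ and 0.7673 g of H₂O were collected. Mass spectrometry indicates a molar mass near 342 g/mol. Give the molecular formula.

C15H18O9

mol C = 3.124 g CO₂ ÷ 44.009 g/mol = 0.070985 mol
mol H = 2 × 0.7673 g H₂O ÷ 18.015 g/mol = 0.085185 mol
mass O = 1.620 − (0.85261 + 0.085866) = 0.68153 g → mol O = 0.68153 ÷ 15.999 = 0.042598 mol
Divide by the smallest (0.042598 mol): C 1.666, H 2.000, O 1.000
Multiplying each by 3 gives whole numbers: C 5.00, H 6.00, O 3.00
Empirical formula: C5H6O3
Empirical-formula mass = 114.10 g/mol; 342 ÷ 114.10 ≈ 3, so the molecular formula is C15H18O9.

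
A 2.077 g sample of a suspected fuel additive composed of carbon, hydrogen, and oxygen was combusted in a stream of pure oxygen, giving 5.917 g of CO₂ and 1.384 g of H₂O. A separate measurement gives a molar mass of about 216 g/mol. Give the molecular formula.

mol C = 5.917 g CO₂ ÷ 44.009 g/mol = 0.13445 mol
mol H = 2 × 1.384 g H₂O ÷ 18.015 g/mol = 0.15365 mol
mass O = 2.077 − (1.6149 + 0.15488) = 0.30724 g → mol O = 0.30724 ÷ 15.999 = 0.019204 mol
Divide by the smallest (0.019204 mol): C 7.001, H 8.001, O 1.000
Empirical formula: C7H8O
Empirical-formula mass = 108.14 g/mol; 216 ÷ 108.14 ≈ 2, so the molecular formula is C14H16O2.

C14H16O2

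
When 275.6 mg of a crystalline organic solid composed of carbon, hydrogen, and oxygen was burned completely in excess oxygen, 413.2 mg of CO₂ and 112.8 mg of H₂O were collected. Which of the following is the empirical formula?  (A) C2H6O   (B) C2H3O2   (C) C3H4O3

(C) C3H4O3

mol C = 0.4132 g CO₂ ÷ 44.009 g/mol = 0.0093890 mol
mol H = 2 × 0.1128 g H₂O ÷ 18.015 g/mol = 0.012523 mol
mass O = 0.2756 − (0.11277 + 0.012623) = 0.15021 g → mol O = 0.15021 ÷ 15.999 = 0.0093884 mol
Divide by the smallest (0.0093884 mol): C 1.000, H 1.334, O 1.000
Multiplying each by 3 gives whole numbers: C 3.00, H 4.00, O 3.00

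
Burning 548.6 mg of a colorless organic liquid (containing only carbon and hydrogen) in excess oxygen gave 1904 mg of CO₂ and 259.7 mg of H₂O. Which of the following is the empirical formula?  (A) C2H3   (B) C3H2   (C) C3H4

mol C = 1.904 g CO₂ ÷ 44.009 g/mol = 0.043264 mol
mol H = 2 × 0.2597 g H₂O ÷ 18.015 g/mol = 0.028832 mol
Divide by the smallest (0.028832 mol): C 1.501, H 1.000
Multiplying each by 2 gives whole numbers: C 3.00, H 2.00

(B) C3H2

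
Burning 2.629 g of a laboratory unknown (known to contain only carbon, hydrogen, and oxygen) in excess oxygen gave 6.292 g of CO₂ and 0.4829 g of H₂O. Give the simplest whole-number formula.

C8H3O3

mol C = 6.292 g CO₂ ÷ 44.009 g/mol = 0.14297 mol
mol H = 2 × 0.4829 g H₂O ÷ 18.015 g/mol = 0.053611 mol
mass O = 2.629 − (1.7172 + 0.054040) = 0.85774 g → mol O = 0.85774 ÷ 15.999 = 0.053612 mol
Divide by the smallest (0.053611 mol): C 2.667, H 1.000, O 1.000
Multiplying each by 3 gives whole numbers: C 8.00, H 3.00, O 3.00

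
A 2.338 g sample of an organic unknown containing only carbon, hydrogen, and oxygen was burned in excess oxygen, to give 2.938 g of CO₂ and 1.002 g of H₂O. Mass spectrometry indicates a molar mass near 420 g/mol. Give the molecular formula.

mol C = 2.938 g CO₂ ÷ 44.009 g/mol = 0.066759 mol
mol H = 2 × 1.002 g H₂O ÷ 18.015 g/mol = 0.11124 mol
mass O = 2.338 − (0.80184 + 0.11213) = 1.4240 g → mol O = 1.4240 ÷ 15.999 = 0.089007 mol
Divide by the smallest (0.066759 mol): C 1.000, H 1.666, O 1.333
Multiplying each by 3 gives whole numbers: C 3.00, H 5.00, O 4.00
Empirical formula: C3H5O4
Empirical-formula mass = 105.07 g/mol; 420 ÷ 105.07 ≈ 4, so the molecular formula is C12H20O16.

C12H20O16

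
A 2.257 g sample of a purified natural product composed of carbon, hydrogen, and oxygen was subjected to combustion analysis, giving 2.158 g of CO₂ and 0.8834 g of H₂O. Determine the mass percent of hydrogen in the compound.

4.38%

mol C = 2.158 g CO₂ ÷ 44.009 g/mol = 0.049035 mol
mol H = 2 × 0.8834 g H₂O ÷ 18.015 g/mol = 0.098074 mol
mass O = 2.257 − (0.58896 + 0.098858) = 1.5692 g → mol O = 1.5692 ÷ 15.999 = 0.098080 mol
mass % H = 0.098858 g ÷ 2.257 g × 100%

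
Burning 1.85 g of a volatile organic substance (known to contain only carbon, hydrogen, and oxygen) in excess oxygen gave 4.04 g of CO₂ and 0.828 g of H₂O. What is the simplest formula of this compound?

C9H9O4

mol C = 4.04 g CO₂ ÷ 44.009 g/mol = 0.09180 mol
mol H = 2 × 0.828 g H₂O ÷ 18.015 g/mol = 0.09192 mol
mass O = 1.85 − (1.103 + 0.09266) = 0.6547 g → mol O = 0.6547 ÷ 15.999 = 0.04092 mol
Divide by the smallest (0.04092 mol): C 2.243, H 2.246, O 1.000
Multiplying each by 4 gives whole numbers: C 8.97, H 8.98, O 4.00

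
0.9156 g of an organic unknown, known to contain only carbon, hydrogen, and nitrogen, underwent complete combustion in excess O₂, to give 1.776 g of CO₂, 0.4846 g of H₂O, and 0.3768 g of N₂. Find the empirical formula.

mol C = 1.776 g CO₂ ÷ 44.009 g/mol = 0.040355 mol
mol H = 2 × 0.4846 g H₂O ÷ 18.015 g/mol = 0.053800 mol
mol N = 2 × 0.3768 g N₂ ÷ 28.014 g/mol = 0.026901 mol
Divide by the smallest (0.026901 mol): C 1.500, H 2.000, N 1.000
Multiplying each by 2 gives whole numbers: C 3.00, H 4.00, N 2.00

C3H4N2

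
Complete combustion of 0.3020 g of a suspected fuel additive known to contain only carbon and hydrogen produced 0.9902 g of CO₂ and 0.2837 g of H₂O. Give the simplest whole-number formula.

C5H7

mol C = 0.9902 g CO₂ ÷ 44.009 g/mol = 0.022500 mol
mol H = 2 × 0.2837 g H₂O ÷ 18.015 g/mol = 0.031496 mol
Divide by the smallest (0.022500 mol): C 1.000, H 1.400
Multiplying each by 5 gives whole numbers: C 5.00, H 7.00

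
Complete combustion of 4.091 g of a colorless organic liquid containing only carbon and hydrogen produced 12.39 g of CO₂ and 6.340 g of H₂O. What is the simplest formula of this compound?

mol C = 12.39 g CO₂ ÷ 44.009 g/mol = 0.28153 mol
mol H = 2 × 6.340 g H₂O ÷ 18.015 g/mol = 0.70386 mol
Divide by the smallest (0.28153 mol): C 1.000, H 2.500
Multiplying each by 2 gives whole numbers: C 2.00, H 5.00

C2H5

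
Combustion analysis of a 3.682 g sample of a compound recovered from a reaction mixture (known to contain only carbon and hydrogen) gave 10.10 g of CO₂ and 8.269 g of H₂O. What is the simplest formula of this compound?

CH4

mol C = 10.10 g CO₂ ÷ 44.009 g/mol = 0.22950 mol
mol H = 2 × 8.269 g H₂O ÷ 18.015 g/mol = 0.91801 mol
Divide by the smallest (0.22950 mol): C 1.000, H 4.000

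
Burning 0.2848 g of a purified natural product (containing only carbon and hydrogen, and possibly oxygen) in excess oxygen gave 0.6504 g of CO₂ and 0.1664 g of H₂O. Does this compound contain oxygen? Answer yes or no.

mol C = 0.6504 g CO₂ ÷ 44.009 g/mol = 0.014779 mol
mol H = 2 × 0.1664 g H₂O ÷ 18.015 g/mol = 0.018473 mol
C and H account for only 0.19613 g of the 0.2848 g sample; the remaining 0.088671 g must be oxygen.

yes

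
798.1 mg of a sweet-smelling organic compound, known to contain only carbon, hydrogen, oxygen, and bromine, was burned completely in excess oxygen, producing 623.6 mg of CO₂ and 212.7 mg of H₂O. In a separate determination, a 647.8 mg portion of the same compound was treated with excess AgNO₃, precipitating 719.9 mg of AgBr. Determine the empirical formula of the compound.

mol C = 0.6236 g CO₂ ÷ 44.009 g/mol = 0.014170 mol
mol H = 2 × 0.2127 g H₂O ÷ 18.015 g/mol = 0.023614 mol
From the AgBr data: mol Br per gram of compound = (0.7199 ÷ 187.772) ÷ 0.6478 = 0.0059183 mol/g, so in the 0.7981 g combustion sample mol Br = 0.0047234 mol
mass O = 0.7981 − (0.17019 + 0.023803 + 0.37742) = 0.22668 g → mol O = 0.22668 ÷ 15.999 = 0.014169 mol
Divide by the smallest (0.0047234 mol): C 3.000, H 4.999, Br 1.000, O 3.000

C3H5BrO3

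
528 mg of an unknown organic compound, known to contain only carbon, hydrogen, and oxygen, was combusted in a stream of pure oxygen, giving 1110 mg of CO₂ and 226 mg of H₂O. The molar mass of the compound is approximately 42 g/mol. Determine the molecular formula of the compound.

mol C = 1.11 g CO₂ ÷ 44.009 g/mol = 0.02522 mol
mol H = 2 × 0.226 g H₂O ÷ 18.015 g/mol = 0.02509 mol
mass O = 0.528 − (0.3029 + 0.02529) = 0.1998 g → mol O = 0.1998 ÷ 15.999 = 0.01249 mol
Divide by the smallest (0.01249 mol): C 2.020, H 2.009, O 1.000
Empirical formula: C2H2O
Empirical-formula mass = 42.04 g/mol; 42 ÷ 42.04 ≈ 1, so the molecular formula is C2H2O.

C2H2O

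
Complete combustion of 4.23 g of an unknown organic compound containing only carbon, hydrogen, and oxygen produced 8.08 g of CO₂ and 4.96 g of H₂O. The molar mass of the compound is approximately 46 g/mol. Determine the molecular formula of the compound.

mol C = 8.08 g CO₂ ÷ 44.009 g/mol = 0.1836 mol
mol H = 2 × 4.96 g H₂O ÷ 18.015 g/mol = 0.5507 mol
mass O = 4.23 − (2.205 + 0.5551) = 1.470 g → mol O = 1.470 ÷ 15.999 = 0.09186 mol
Divide by the smallest (0.09186 mol): C 1.999, H 5.994, O 1.000
Empirical formula: C2H6O
Empirical-formula mass = 46.07 g/mol; 46 ÷ 46.07 ≈ 1, so the molecular formula is C2H6O.

C2H6O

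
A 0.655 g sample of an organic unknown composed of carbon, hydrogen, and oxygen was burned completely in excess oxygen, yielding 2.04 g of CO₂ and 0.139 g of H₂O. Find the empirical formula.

C9H3O

mol C = 2.04 g CO₂ ÷ 44.009 g/mol = 0.04635 mol
mol H = 2 × 0.139 g H₂O ÷ 18.015 g/mol = 0.01543 mol
mass O = 0.655 − (0.5568 + 0.01556) = 0.08269 g → mol O = 0.08269 ÷ 15.999 = 0.005168 mol
Divide by the smallest (0.005168 mol): C 8.969, H 2.986, O 1.000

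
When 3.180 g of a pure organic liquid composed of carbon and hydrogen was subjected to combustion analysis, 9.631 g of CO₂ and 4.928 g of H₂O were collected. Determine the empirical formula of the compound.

C2H5

mol C = 9.631 g CO₂ ÷ 44.009 g/mol = 0.21884 mol
mol H = 2 × 4.928 g H₂O ÷ 18.015 g/mol = 0.54710 mol
Divide by the smallest (0.21884 mol): C 1.000, H 2.500
Multiplying each by 2 gives whole numbers: C 2.00, H 5.00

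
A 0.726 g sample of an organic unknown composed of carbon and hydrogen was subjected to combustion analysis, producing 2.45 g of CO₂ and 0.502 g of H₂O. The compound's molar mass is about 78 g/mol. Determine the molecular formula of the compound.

mol C = 2.45 g CO₂ ÷ 44.009 g/mol = 0.05567 mol
mol H = 2 × 0.502 g H₂O ÷ 18.015 g/mol = 0.05573 mol
Divide by the smallest (0.05567 mol): C 1.000, H 1.001
Empirical formula: CH
Empirical-formula mass = 13.02 g/mol; 78 ÷ 13.02 ≈ 6, so the molecular formula is C6H6.

C6H6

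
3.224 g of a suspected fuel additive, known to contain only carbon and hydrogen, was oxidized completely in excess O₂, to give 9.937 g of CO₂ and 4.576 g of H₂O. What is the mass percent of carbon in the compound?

mol C = 9.937 g CO₂ ÷ 44.009 g/mol = 0.22579 mol
mol H = 2 × 4.576 g H₂O ÷ 18.015 g/mol = 0.50802 mol
mass % C = 2.7120 g ÷ 3.224 g × 100%

84.12%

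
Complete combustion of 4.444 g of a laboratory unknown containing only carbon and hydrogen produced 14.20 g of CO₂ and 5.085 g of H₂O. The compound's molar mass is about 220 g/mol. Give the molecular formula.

mol C = 14.20 g CO₂ ÷ 44.009 g/mol = 0.32266 mol
mol H = 2 × 5.085 g H₂O ÷ 18.015 g/mol = 0.56453 mol
Divide by the smallest (0.32266 mol): C 1.000, H 1.750
Multiplying each by 4 gives whole numbers: C 4.00, H 7.00
Empirical formula: C4H7
Empirical-formula mass = 55.10 g/mol; 220 ÷ 55.10 ≈ 4, so the molecular formula is C16H28.

C16H28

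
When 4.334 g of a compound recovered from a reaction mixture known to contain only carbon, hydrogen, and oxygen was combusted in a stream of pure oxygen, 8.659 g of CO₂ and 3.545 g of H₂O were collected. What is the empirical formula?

mol C = 8.659 g CO₂ ÷ 44.009 g/mol = 0.19676 mol
mol H = 2 × 3.545 g H₂O ÷ 18.015 g/mol = 0.39356 mol
mass O = 4.334 − (2.3632 + 0.39671) = 1.5741 g → mol O = 1.5741 ÷ 15.999 = 0.098385 mol
Divide by the smallest (0.098385 mol): C 2.000, H 4.000, O 1.000

C2H4O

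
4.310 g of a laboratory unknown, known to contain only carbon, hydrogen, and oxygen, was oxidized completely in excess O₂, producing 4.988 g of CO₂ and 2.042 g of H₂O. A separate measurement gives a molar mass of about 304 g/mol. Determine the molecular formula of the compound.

mol C = 4.988 g CO₂ ÷ 44.009 g/mol = 0.11334 mol
mol H = 2 × 2.042 g H₂O ÷ 18.015 g/mol = 0.22670 mol
mass O = 4.310 − (1.3613 + 0.22851) = 2.7202 g → mol O = 2.7202 ÷ 15.999 = 0.17002 mol
Divide by the smallest (0.11334 mol): C 1.000, H 2.000, O 1.500
Multiplying each by 2 gives whole numbers: C 2.00, H 4.00, O 3.00
Empirical formula: C2H4O3
Empirical-formula mass = 76.05 g/mol; 304 ÷ 76.05 ≈ 4, so the molecular formula is C8H16O12.

C8H16O12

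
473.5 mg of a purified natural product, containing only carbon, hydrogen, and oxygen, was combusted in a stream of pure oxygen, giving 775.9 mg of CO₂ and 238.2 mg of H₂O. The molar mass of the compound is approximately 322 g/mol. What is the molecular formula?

mol C = 0.7759 g CO₂ ÷ 44.009 g/mol = 0.017630 mol
mol H = 2 × 0.2382 g H₂O ÷ 18.015 g/mol = 0.026445 mol
mass O = 0.4735 − (0.21176 + 0.026656) = 0.23508 g → mol O = 0.23508 ÷ 15.999 = 0.014694 mol
Divide by the smallest (0.014694 mol): C 1.200, H 1.800, O 1.000
Multiplying each by 5 gives whole numbers: C 6.00, H 9.00, O 5.00
Empirical formula: C6H9O5
Empirical-formula mass = 161.13 g/mol; 322 ÷ 161.13 ≈ 2, so the molecular formula is C12H18O10.

C12H18O10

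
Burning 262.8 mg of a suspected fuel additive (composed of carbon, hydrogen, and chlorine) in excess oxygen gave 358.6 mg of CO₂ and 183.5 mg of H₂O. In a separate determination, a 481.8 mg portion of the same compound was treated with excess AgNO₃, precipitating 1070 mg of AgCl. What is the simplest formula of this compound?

C2H5Cl

mol C = 0.3586 g CO₂ ÷ 44.009 g/mol = 0.0081483 mol
mol H = 2 × 0.1835 g H₂O ÷ 18.015 g/mol = 0.020372 mol
From the AgCl data: mol Cl per gram of compound = (1.070 ÷ 143.318) ÷ 0.4818 = 0.015496 mol/g, so in the 0.2628 g combustion sample mol Cl = 0.0040723 mol
Divide by the smallest (0.0040723 mol): C 2.001, H 5.003, Cl 1.000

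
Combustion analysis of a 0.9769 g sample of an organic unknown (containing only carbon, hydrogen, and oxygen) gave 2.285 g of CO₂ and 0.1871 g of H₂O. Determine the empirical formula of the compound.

mol C = 2.285 g CO₂ ÷ 44.009 g/mol = 0.051921 mol
mol H = 2 × 0.1871 g H₂O ÷ 18.015 g/mol = 0.020772 mol
mass O = 0.9769 − (0.62363 + 0.020938) = 0.33234 g → mol O = 0.33234 ÷ 15.999 = 0.020772 mol
Divide by the smallest (0.020772 mol): C 2.500, H 1.000, O 1.000
Multiplying each by 2 gives whole numbers: C 5.00, H 2.00, O 2.00

C5H2O2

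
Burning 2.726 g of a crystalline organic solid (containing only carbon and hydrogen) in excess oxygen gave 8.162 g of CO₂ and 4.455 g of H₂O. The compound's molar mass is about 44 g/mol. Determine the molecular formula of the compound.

mol C = 8.162 g CO₂ ÷ 44.009 g/mol = 0.18546 mol
mol H = 2 × 4.455 g H₂O ÷ 18.015 g/mol = 0.49459 mol
Divide by the smallest (0.18546 mol): C 1.000, H 2.667
Multiplying each by 3 gives whole numbers: C 3.00, H 8.00
Empirical formula: C3H8
Empirical-formula mass = 44.10 g/mol; 44 ÷ 44.10 ≈ 1, so the molecular formula is C3H8.

C3H8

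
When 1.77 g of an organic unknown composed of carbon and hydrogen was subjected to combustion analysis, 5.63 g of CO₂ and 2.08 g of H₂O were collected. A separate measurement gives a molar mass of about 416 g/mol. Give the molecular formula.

mol C = 5.63 g CO₂ ÷ 44.009 g/mol = 0.1279 mol
mol H = 2 × 2.08 g H₂O ÷ 18.015 g/mol = 0.2309 mol
Divide by the smallest (0.1279 mol): C 1.000, H 1.805
Multiplying each by 5 gives whole numbers: C 5.00, H 9.03
Empirical formula: C5H9
Empirical-formula mass = 69.13 g/mol; 416 ÷ 69.13 ≈ 6, so the molecular formula is C30H54.

C30H54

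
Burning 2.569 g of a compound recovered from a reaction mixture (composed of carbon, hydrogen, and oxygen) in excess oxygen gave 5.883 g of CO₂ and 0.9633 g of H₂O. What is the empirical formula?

C5H4O2

mol C = 5.883 g CO₂ ÷ 44.009 g/mol = 0.13368 mol
mol H = 2 × 0.9633 g H₂O ÷ 18.015 g/mol = 0.10694 mol
mass O = 2.569 − (1.6056 + 0.10780) = 0.85560 g → mol O = 0.85560 ÷ 15.999 = 0.053479 mol
Divide by the smallest (0.053479 mol): C 2.500, H 2.000, O 1.000
Multiplying each by 2 gives whole numbers: C 5.00, H 4.00, O 2.00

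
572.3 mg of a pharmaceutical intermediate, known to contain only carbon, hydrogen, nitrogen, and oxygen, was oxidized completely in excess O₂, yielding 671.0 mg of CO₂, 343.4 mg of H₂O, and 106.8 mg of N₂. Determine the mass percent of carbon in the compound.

32.00%

mol C = 0.6710 g CO₂ ÷ 44.009 g/mol = 0.015247 mol
mol H = 2 × 0.3434 g H₂O ÷ 18.015 g/mol = 0.038124 mol
mol N = 2 × 0.1068 g N₂ ÷ 28.014 g/mol = 0.0076248 mol
mass O = 0.5723 − (0.18313 + 0.038429 + 0.10680) = 0.24394 g → mol O = 0.24394 ÷ 15.999 = 0.015247 mol
mass % C = 0.18313 g ÷ 0.5723 g × 100%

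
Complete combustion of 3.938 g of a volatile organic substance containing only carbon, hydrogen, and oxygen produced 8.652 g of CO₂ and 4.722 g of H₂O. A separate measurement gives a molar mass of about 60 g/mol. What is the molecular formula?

C3H8O

mol C = 8.652 g CO₂ ÷ 44.009 g/mol = 0.19660 mol
mol H = 2 × 4.722 g H₂O ÷ 18.015 g/mol = 0.52423 mol
mass O = 3.938 − (2.3613 + 0.52842) = 1.0483 g → mol O = 1.0483 ÷ 15.999 = 0.065520 mol
Divide by the smallest (0.065520 mol): C 3.001, H 8.001, O 1.000
Empirical formula: C3H8O
Empirical-formula mass = 60.10 g/mol; 60 ÷ 60.10 ≈ 1, so the molecular formula is C3H8O.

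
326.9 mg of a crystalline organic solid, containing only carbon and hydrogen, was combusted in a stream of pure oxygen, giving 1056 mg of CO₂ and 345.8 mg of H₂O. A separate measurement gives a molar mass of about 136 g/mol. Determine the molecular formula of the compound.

mol C = 1.056 g CO₂ ÷ 44.009 g/mol = 0.023995 mol
mol H = 2 × 0.3458 g H₂O ÷ 18.015 g/mol = 0.038390 mol
Divide by the smallest (0.023995 mol): C 1.000, H 1.600
Multiplying each by 5 gives whole numbers: C 5.00, H 8.00
Empirical formula: C5H8
Empirical-formula mass = 68.12 g/mol; 136 ÷ 68.12 ≈ 2, so the molecular formula is C10H16.

C10H16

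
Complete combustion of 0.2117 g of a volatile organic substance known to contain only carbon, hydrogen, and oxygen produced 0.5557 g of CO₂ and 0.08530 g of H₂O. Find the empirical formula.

mol C = 0.5557 g CO₂ ÷ 44.009 g/mol = 0.012627 mol
mol H = 2 × 0.08530 g H₂O ÷ 18.015 g/mol = 0.0094699 mol
mass O = 0.2117 − (0.15166 + 0.0095456) = 0.050492 g → mol O = 0.050492 ÷ 15.999 = 0.0031559 mol
Divide by the smallest (0.0031559 mol): C 4.001, H 3.001, O 1.000

C4H3O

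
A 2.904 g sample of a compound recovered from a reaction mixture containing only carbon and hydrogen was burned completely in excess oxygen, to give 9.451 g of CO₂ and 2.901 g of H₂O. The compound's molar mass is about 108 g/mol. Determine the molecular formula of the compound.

mol C = 9.451 g CO₂ ÷ 44.009 g/mol = 0.21475 mol
mol H = 2 × 2.901 g H₂O ÷ 18.015 g/mol = 0.32206 mol
Divide by the smallest (0.21475 mol): C 1.000, H 1.500
Multiplying each by 2 gives whole numbers: C 2.00, H 3.00
Empirical formula: C2H3
Empirical-formula mass = 27.05 g/mol; 108 ÷ 27.05 ≈ 4, so the molecular formula is C8H12.

C8H12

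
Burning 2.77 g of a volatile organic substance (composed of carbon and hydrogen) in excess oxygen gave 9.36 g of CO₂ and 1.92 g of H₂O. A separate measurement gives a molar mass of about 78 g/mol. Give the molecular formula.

C6H6

mol C = 9.36 g CO₂ ÷ 44.009 g/mol = 0.2127 mol
mol H = 2 × 1.92 g H₂O ÷ 18.015 g/mol = 0.2132 mol
Divide by the smallest (0.2127 mol): C 1.000, H 1.002
Empirical formula: CH
Empirical-formula mass = 13.02 g/mol; 78 ÷ 13.02 ≈ 6, so the molecular formula is C6H6.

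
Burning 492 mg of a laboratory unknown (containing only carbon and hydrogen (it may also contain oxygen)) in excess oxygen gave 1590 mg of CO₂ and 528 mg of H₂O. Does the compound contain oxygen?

mol C = 1.59 g CO₂ ÷ 44.009 g/mol = 0.03613 mol
mol H = 2 × 0.528 g H₂O ÷ 18.015 g/mol = 0.05862 mol
C and H together account for 0.4930 g — essentially the entire 0.492 g sample — so the compound contains no oxygen.

no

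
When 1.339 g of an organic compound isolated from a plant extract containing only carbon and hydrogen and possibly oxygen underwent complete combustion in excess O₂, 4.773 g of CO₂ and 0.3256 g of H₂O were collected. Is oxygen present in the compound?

no

mol C = 4.773 g CO₂ ÷ 44.009 g/mol = 0.10846 mol
mol H = 2 × 0.3256 g H₂O ÷ 18.015 g/mol = 0.036148 mol
C and H together account for 1.3391 g — essentially the entire 1.339 g sample — so the compound contains no oxygen.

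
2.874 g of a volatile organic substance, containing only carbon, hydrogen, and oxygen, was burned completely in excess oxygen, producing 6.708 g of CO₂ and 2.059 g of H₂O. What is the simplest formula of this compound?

mol C = 6.708 g CO₂ ÷ 44.009 g/mol = 0.15242 mol
mol H = 2 × 2.059 g H₂O ÷ 18.015 g/mol = 0.22859 mol
mass O = 2.874 − (1.8308 + 0.23042) = 0.81283 g → mol O = 0.81283 ÷ 15.999 = 0.050805 mol
Divide by the smallest (0.050805 mol): C 3.000, H 4.499, O 1.000
Multiplying each by 2 gives whole numbers: C 6.00, H 9.00, O 2.00

C6H9O2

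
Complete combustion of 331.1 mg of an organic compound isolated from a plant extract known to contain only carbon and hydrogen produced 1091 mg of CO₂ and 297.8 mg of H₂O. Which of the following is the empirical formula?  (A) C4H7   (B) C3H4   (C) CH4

(B) C3H4

mol C = 1.091 g CO₂ ÷ 44.009 g/mol = 0.024790 mol
mol H = 2 × 0.2978 g H₂O ÷ 18.015 g/mol = 0.033061 mol
Divide by the smallest (0.024790 mol): C 1.000, H 1.334
Multiplying each by 3 gives whole numbers: C 3.00, H 4.00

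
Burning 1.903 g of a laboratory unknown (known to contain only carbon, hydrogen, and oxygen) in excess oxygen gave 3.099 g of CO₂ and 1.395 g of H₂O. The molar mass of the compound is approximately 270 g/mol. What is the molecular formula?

C10H22O8

mol C = 3.099 g CO₂ ÷ 44.009 g/mol = 0.070417 mol
mol H = 2 × 1.395 g H₂O ÷ 18.015 g/mol = 0.15487 mol
mass O = 1.903 − (0.84578 + 0.15611) = 0.90111 g → mol O = 0.90111 ÷ 15.999 = 0.056323 mol
Divide by the smallest (0.056323 mol): C 1.250, H 2.750, O 1.000
Multiplying each by 4 gives whole numbers: C 5.00, H 11.00, O 4.00
Empirical formula: C5H11O4
Empirical-formula mass = 135.14 g/mol; 270 ÷ 135.14 ≈ 2, so the molecular formula is C10H22O8.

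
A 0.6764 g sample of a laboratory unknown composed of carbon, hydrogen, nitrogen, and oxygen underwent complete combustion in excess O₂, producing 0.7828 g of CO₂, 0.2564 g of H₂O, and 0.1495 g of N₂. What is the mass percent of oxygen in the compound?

42.07%

mol C = 0.7828 g CO₂ ÷ 44.009 g/mol = 0.017787 mol
mol H = 2 × 0.2564 g H₂O ÷ 18.015 g/mol = 0.028465 mol
mol N = 2 × 0.1495 g N₂ ÷ 28.014 g/mol = 0.010673 mol
mass O = 0.6764 − (0.21364 + 0.028693 + 0.14950) = 0.28456 g → mol O = 0.28456 ÷ 15.999 = 0.017786 mol
mass % O = 0.28456 g ÷ 0.6764 g × 100%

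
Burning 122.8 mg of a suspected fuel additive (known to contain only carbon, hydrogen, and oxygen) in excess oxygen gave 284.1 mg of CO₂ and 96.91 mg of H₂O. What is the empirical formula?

C3H5O

mol C = 0.2841 g CO₂ ÷ 44.009 g/mol = 0.0064555 mol
mol H = 2 × 0.09691 g H₂O ÷ 18.015 g/mol = 0.010759 mol
mass O = 0.1228 − (0.077537 + 0.010845) = 0.034418 g → mol O = 0.034418 ÷ 15.999 = 0.0021513 mol
Divide by the smallest (0.0021513 mol): C 3.001, H 5.001, O 1.000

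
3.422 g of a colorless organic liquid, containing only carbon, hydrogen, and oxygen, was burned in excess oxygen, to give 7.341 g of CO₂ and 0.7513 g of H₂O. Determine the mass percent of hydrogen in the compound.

2.46%

mol C = 7.341 g CO₂ ÷ 44.009 g/mol = 0.16681 mol
mol H = 2 × 0.7513 g H₂O ÷ 18.015 g/mol = 0.083408 mol
mass O = 3.422 − (2.0035 + 0.084076) = 1.3344 g → mol O = 1.3344 ÷ 15.999 = 0.083406 mol
mass % H = 0.084076 g ÷ 3.422 g × 100%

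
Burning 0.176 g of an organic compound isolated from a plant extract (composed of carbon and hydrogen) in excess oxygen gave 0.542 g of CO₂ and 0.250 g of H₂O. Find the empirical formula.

C4H9

mol C = 0.542 g CO₂ ÷ 44.009 g/mol = 0.01232 mol
mol H = 2 × 0.250 g H₂O ÷ 18.015 g/mol = 0.02775 mol
Divide by the smallest (0.01232 mol): C 1.000, H 2.254
Multiplying each by 4 gives whole numbers: C 4.00, H 9.01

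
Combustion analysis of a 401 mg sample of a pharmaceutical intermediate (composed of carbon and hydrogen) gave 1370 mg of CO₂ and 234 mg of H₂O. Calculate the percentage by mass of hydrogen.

6.5%

mol C = 1.37 g CO₂ ÷ 44.009 g/mol = 0.03113 mol
mol H = 2 × 0.234 g H₂O ÷ 18.015 g/mol = 0.02598 mol
mass % H = 0.02619 g ÷ 0.401 g × 100%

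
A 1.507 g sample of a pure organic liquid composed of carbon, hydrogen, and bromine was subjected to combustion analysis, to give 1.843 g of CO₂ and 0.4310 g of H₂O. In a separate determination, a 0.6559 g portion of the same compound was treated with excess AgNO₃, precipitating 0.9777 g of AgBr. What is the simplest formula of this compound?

mol C = 1.843 g CO₂ ÷ 44.009 g/mol = 0.041878 mol
mol H = 2 × 0.4310 g H₂O ÷ 18.015 g/mol = 0.047849 mol
From the AgBr data: mol Br per gram of compound = (0.9777 ÷ 187.772) ÷ 0.6559 = 0.0079385 mol/g, so in the 1.507 g combustion sample mol Br = 0.011963 mol
Divide by the smallest (0.011963 mol): C 3.501, H 4.000, Br 1.000
Multiplying each by 2 gives whole numbers: C 7.00, H 8.00, Br 2.00

C7H8Br2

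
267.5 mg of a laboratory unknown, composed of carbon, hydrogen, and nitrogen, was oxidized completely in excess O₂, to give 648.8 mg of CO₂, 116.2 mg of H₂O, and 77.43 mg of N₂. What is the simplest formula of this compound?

C8H7N3

mol C = 0.6488 g CO₂ ÷ 44.009 g/mol = 0.014742 mol
mol H = 2 × 0.1162 g H₂O ÷ 18.015 g/mol = 0.012900 mol
mol N = 2 × 0.07743 g N₂ ÷ 28.014 g/mol = 0.0055280 mol
Divide by the smallest (0.0055280 mol): C 2.667, H 2.334, N 1.000
Multiplying each by 3 gives whole numbers: C 8.00, H 7.00, N 3.00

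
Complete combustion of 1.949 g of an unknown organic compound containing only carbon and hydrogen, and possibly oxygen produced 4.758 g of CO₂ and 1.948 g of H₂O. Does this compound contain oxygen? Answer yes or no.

mol C = 4.758 g CO₂ ÷ 44.009 g/mol = 0.10811 mol
mol H = 2 × 1.948 g H₂O ÷ 18.015 g/mol = 0.21626 mol
C and H account for only 1.5166 g of the 1.949 g sample; the remaining 0.43245 g must be oxygen.

yes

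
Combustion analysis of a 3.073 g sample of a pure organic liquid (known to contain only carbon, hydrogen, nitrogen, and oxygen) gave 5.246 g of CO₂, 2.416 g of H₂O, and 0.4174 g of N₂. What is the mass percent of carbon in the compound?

46.59%

mol C = 5.246 g CO₂ ÷ 44.009 g/mol = 0.11920 mol
mol H = 2 × 2.416 g H₂O ÷ 18.015 g/mol = 0.26822 mol
mol N = 2 × 0.4174 g N₂ ÷ 28.014 g/mol = 0.029799 mol
mass O = 3.073 − (1.4317 + 0.27037 + 0.41740) = 0.95349 g → mol O = 0.95349 ÷ 15.999 = 0.059597 mol
mass % C = 1.4317 g ÷ 3.073 g × 100%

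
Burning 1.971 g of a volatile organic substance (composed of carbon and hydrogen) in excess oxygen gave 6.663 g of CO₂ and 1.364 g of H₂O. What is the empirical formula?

mol C = 6.663 g CO₂ ÷ 44.009 g/mol = 0.15140 mol
mol H = 2 × 1.364 g H₂O ÷ 18.015 g/mol = 0.15143 mol
Divide by the smallest (0.15140 mol): C 1.000, H 1.000

CH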